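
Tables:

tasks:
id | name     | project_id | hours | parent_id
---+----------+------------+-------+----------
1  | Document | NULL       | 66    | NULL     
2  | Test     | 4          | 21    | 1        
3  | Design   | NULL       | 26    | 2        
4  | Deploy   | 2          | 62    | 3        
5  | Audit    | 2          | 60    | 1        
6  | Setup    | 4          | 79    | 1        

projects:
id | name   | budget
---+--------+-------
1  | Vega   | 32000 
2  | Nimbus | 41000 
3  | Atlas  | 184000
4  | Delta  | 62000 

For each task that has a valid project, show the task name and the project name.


INNER JOIN keeps only tasks rows whose project_id matches an id in projects. Walk through each task:
  - task 1 (Document): project_id=NULL, no match -> dropped
  - task 2 (Test): project_id=4 -> matches Delta
  - task 3 (Design): project_id=NULL, no match -> dropped
  - task 4 (Deploy): project_id=2 -> matches Nimbus
  - task 5 (Audit): project_id=2 -> matches Nimbus
  - task 6 (Setup): project_id=4 -> matches Delta
So 2 of 6 rows are dropped.

SQL:
SELECT a.name, b.name AS project
FROM tasks a
INNER JOIN projects b ON a.project_id = b.id

Result:
name   | project
-------+--------
Test   | Delta  
Deploy | Nimbus 
Audit  | Nimbus 
Setup  | Delta  


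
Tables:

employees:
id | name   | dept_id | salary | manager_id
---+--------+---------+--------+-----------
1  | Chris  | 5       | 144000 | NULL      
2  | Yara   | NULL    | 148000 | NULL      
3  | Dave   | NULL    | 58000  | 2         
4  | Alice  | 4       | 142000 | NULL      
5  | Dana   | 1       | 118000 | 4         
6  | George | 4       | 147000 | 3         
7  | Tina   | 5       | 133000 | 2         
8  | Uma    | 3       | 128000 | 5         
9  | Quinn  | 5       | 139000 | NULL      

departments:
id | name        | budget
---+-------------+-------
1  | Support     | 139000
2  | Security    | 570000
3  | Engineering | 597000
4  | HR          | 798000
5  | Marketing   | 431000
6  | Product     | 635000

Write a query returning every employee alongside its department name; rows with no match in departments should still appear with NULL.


LEFT JOIN keeps every row from employees (the left table); where dept_id has no match in departments, the department columns become NULL. Walk through each employee:
  - employee 1 (Chris): dept_id=5 -> matches Marketing
  - employee 2 (Yara): dept_id=NULL, no match -> kept with NULL
  - employee 3 (Dave): dept_id=NULL, no match -> kept with NULL
  - employee 4 (Alice): dept_id=4 -> matches HR
  - employee 5 (Dana): dept_id=1 -> matches Support
  - employee 6 (George): dept_id=4 -> matches HR
  - employee 7 (Tina): dept_id=5 -> matches Marketing
  - employee 8 (Uma): dept_id=3 -> matches Engineering
  - employee 9 (Quinn): dept_id=5 -> matches Marketing
All 9 rows appear; 2 have NULL department.

SQL:
SELECT a.name, b.name AS department
FROM employees a
LEFT JOIN departments b ON a.dept_id = b.id

Result:
name   | department 
-------+------------
Chris  | Marketing  
Yara   | NULL       
Dave   | NULL       
Alice  | HR         
Dana   | Support    
George | HR         
Tina   | Marketing  
Uma    | Engineering
Quinn  | Marketing  


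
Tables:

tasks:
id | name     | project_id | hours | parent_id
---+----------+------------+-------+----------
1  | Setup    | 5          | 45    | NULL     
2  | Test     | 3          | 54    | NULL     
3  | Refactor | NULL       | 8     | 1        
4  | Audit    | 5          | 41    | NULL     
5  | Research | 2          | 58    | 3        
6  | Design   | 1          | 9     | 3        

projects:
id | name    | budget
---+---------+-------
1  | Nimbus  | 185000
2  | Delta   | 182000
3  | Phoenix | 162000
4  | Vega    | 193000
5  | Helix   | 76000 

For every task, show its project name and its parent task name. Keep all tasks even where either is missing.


Two LEFT JOINs from the same base table tasks: one to projects via project_id, one to tasks itself via parent_id. Both are LEFT so every task is preserved.
Match against projects:
  - task 1 (Setup): project_id=5 -> matches Helix
  - task 2 (Test): project_id=3 -> matches Phoenix
  - task 3 (Refactor): project_id=NULL, no match -> kept with NULL
  - task 4 (Audit): project_id=5 -> matches Helix
  - task 5 (Research): project_id=2 -> matches Delta
  - task 6 (Design): project_id=1 -> matches Nimbus
Match against tasks (self):
  - task 1 (Setup): parent_id=NULL -> NULL
  - task 2 (Test): parent_id=NULL -> NULL
  - task 3 (Refactor): parent_id=1 -> Setup
  - task 4 (Audit): parent_id=NULL -> NULL
  - task 5 (Research): parent_id=3 -> Refactor
  - task 6 (Design): parent_id=3 -> Refactor

SQL:
SELECT a.name, b.name AS project, c.name AS parent
FROM tasks a
LEFT JOIN projects b ON a.project_id = b.id
LEFT JOIN tasks c ON a.parent_id = c.id

Result:
name     | project | parent  
---------+---------+---------
Setup    | Helix   | NULL    
Test     | Phoenix | NULL    
Refactor | NULL    | Setup   
Audit    | Helix   | NULL    
Research | Delta   | Refactor
Design   | Nimbus  | Refactor


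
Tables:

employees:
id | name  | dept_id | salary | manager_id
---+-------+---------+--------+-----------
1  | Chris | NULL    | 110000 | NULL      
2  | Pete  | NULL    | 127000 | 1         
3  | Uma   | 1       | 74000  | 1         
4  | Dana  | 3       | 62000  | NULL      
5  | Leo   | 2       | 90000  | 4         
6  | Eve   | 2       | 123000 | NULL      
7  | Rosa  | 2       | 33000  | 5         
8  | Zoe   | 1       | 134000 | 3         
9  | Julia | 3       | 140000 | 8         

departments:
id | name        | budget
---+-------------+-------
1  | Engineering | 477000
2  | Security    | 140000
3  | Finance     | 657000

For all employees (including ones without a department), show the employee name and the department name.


LEFT JOIN keeps every row from employees (the left table); where dept_id has no match in departments, the department columns become NULL. Walk through each employee:
  - employee 1 (Chris): dept_id=NULL, no match -> kept with NULL
  - employee 2 (Pete): dept_id=NULL, no match -> kept with NULL
  - employee 3 (Uma): dept_id=1 -> matches Engineering
  - employee 4 (Dana): dept_id=3 -> matches Finance
  - employee 5 (Leo): dept_id=2 -> matches Security
  - employee 6 (Eve): dept_id=2 -> matches Security
  - employee 7 (Rosa): dept_id=2 -> matches Security
  - employee 8 (Zoe): dept_id=1 -> matches Engineering
  - employee 9 (Julia): dept_id=3 -> matches Finance
All 9 rows appear; 2 have NULL department.

SQL:
SELECT a.name, b.name AS department
FROM employees a
LEFT JOIN departments b ON a.dept_id = b.id

Result:
name  | department 
------+------------
Chris | NULL       
Pete  | NULL       
Uma   | Engineering
Dana  | Finance    
Leo   | Security   
Eve   | Security   
Rosa  | Security   
Zoe   | Engineering
Julia | Finance    


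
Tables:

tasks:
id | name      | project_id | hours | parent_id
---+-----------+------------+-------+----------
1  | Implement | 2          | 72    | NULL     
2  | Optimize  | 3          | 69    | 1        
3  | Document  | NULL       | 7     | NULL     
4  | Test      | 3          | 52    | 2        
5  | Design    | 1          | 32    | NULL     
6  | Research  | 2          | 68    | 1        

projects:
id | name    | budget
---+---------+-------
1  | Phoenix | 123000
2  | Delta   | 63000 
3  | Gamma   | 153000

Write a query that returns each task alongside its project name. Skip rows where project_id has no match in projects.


INNER JOIN keeps only tasks rows whose project_id matches an id in projects. Walk through each task:
  - task 1 (Implement): project_id=2 -> matches Delta
  - task 2 (Optimize): project_id=3 -> matches Gamma
  - task 3 (Document): project_id=NULL, no match -> dropped
  - task 4 (Test): project_id=3 -> matches Gamma
  - task 5 (Design): project_id=1 -> matches Phoenix
  - task 6 (Research): project_id=2 -> matches Delta
So 1 of 6 rows is dropped.

SQL:
SELECT a.name, b.name AS project
FROM tasks a
INNER JOIN projects b ON a.project_id = b.id

Result:
name      | project
----------+--------
Implement | Delta  
Optimize  | Gamma  
Test      | Gamma  
Design    | Phoenix
Research  | Delta  


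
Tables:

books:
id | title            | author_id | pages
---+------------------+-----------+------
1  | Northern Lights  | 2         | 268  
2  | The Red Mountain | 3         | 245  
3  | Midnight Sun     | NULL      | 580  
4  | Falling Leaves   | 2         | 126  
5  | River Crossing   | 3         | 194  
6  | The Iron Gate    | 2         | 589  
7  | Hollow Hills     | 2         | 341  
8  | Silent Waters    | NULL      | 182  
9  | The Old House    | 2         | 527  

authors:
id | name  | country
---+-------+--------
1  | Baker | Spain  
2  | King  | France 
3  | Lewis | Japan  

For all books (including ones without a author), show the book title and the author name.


LEFT JOIN keeps every row from books (the left table); where author_id has no match in authors, the author columns become NULL. Walk through each book:
  - book 1 (Northern Lights): author_id=2 -> matches King
  - book 2 (The Red Mountain): author_id=3 -> matches Lewis
  - book 3 (Midnight Sun): author_id=NULL, no match -> kept with NULL
  - book 4 (Falling Leaves): author_id=2 -> matches King
  - book 5 (River Crossing): author_id=3 -> matches Lewis
  - book 6 (The Iron Gate): author_id=2 -> matches King
  - book 7 (Hollow Hills): author_id=2 -> matches King
  - book 8 (Silent Waters): author_id=NULL, no match -> kept with NULL
  - book 9 (The Old House): author_id=2 -> matches King
All 9 rows appear; 2 have NULL author.

SQL:
SELECT a.title, b.name AS author
FROM books a
LEFT JOIN authors b ON a.author_id = b.id

Result:
title            | author
-----------------+-------
Northern Lights  | King  
The Red Mountain | Lewis 
Midnight Sun     | NULL  
Falling Leaves   | King  
River Crossing   | Lewis 
The Iron Gate    | King  
Hollow Hills     | King  
Silent Waters    | NULL  
The Old House    | King  


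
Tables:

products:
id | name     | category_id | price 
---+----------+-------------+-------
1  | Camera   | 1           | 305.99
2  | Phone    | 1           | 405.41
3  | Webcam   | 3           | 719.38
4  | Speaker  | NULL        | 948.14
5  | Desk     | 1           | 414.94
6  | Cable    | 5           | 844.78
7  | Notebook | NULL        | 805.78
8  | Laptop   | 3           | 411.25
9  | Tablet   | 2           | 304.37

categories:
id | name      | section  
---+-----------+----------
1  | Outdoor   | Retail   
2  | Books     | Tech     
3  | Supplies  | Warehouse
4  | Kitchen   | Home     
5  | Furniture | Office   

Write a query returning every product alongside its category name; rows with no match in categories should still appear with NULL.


LEFT JOIN keeps every row from products (the left table); where category_id has no match in categories, the category columns become NULL. Walk through each product:
  - product 1 (Camera): category_id=1 -> matches Outdoor
  - product 2 (Phone): category_id=1 -> matches Outdoor
  - product 3 (Webcam): category_id=3 -> matches Supplies
  - product 4 (Speaker): category_id=NULL, no match -> kept with NULL
  - product 5 (Desk): category_id=1 -> matches Outdoor
  - product 6 (Cable): category_id=5 -> matches Furniture
  - product 7 (Notebook): category_id=NULL, no match -> kept with NULL
  - product 8 (Laptop): category_id=3 -> matches Supplies
  - product 9 (Tablet): category_id=2 -> matches Books
All 9 rows appear; 2 have NULL category.

SQL:
SELECT a.name, b.name AS category
FROM products a
LEFT JOIN categories b ON a.category_id = b.id

Result:
name     | category 
---------+----------
Camera   | Outdoor  
Phone    | Outdoor  
Webcam   | Supplies 
Speaker  | NULL     
Desk     | Outdoor  
Cable    | Furniture
Notebook | NULL     
Laptop   | Supplies 
Tablet   | Books    


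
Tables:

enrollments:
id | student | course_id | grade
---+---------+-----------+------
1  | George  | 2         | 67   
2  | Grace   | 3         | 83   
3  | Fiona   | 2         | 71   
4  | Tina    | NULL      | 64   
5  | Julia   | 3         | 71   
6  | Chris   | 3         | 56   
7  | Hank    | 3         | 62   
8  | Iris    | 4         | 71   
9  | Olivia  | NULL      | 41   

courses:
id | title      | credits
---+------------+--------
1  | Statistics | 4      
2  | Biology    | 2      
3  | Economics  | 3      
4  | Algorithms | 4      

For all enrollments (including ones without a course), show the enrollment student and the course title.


LEFT JOIN keeps every row from enrollments (the left table); where course_id has no match in courses, the course columns become NULL. Walk through each enrollment:
  - enrollment 1 (George): course_id=2 -> matches Biology
  - enrollment 2 (Grace): course_id=3 -> matches Economics
  - enrollment 3 (Fiona): course_id=2 -> matches Biology
  - enrollment 4 (Tina): course_id=NULL, no match -> kept with NULL
  - enrollment 5 (Julia): course_id=3 -> matches Economics
  - enrollment 6 (Chris): course_id=3 -> matches Economics
  - enrollment 7 (Hank): course_id=3 -> matches Economics
  - enrollment 8 (Iris): course_id=4 -> matches Algorithms
  - enrollment 9 (Olivia): course_id=NULL, no match -> kept with NULL
All 9 rows appear; 2 have NULL course.

SQL:
SELECT a.student, b.title AS course
FROM enrollments a
LEFT JOIN courses b ON a.course_id = b.id

Result:
student | course    
--------+-----------
George  | Biology   
Grace   | Economics 
Fiona   | Biology   
Tina    | NULL      
Julia   | Economics 
Chris   | Economics 
Hank    | Economics 
Iris    | Algorithms
Olivia  | NULL      


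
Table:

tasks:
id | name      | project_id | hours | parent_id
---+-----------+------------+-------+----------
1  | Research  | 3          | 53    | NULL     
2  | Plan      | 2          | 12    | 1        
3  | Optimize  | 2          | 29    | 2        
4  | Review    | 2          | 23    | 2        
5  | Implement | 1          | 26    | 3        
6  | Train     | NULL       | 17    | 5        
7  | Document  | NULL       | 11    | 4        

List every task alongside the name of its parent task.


This is a self-join: tasks is joined to a second copy of itself, matching each row's parent_id to another row's id. Use LEFT JOIN so rows with parent_id=NULL are kept.
  - task 1 (Research): parent_id=NULL -> NULL
  - task 2 (Plan): parent_id=1 -> Research
  - task 3 (Optimize): parent_id=2 -> Plan
  - task 4 (Review): parent_id=2 -> Plan
  - task 5 (Implement): parent_id=3 -> Optimize
  - task 6 (Train): parent_id=5 -> Implement
  - task 7 (Document): parent_id=4 -> Review

SQL:
SELECT a.name AS item, b.name AS parent
FROM tasks a
LEFT JOIN tasks b ON a.parent_id = b.id

Result:
item      | parent   
----------+----------
Research  | NULL     
Plan      | Research 
Optimize  | Plan     
Review    | Plan     
Implement | Optimize 
Train     | Implement
Document  | Review   


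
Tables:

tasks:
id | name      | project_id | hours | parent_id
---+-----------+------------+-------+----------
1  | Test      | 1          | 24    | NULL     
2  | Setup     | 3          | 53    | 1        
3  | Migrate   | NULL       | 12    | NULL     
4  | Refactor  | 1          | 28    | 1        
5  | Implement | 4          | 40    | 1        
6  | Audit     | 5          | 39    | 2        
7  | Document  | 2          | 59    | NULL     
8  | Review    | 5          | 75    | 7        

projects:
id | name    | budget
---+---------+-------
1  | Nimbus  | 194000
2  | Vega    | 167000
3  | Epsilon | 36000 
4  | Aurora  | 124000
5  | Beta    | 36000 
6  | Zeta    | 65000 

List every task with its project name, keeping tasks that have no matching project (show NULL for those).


LEFT JOIN keeps every row from tasks (the left table); where project_id has no match in projects, the project columns become NULL. Walk through each task:
  - task 1 (Test): project_id=1 -> matches Nimbus
  - task 2 (Setup): project_id=3 -> matches Epsilon
  - task 3 (Migrate): project_id=NULL, no match -> kept with NULL
  - task 4 (Refactor): project_id=1 -> matches Nimbus
  - task 5 (Implement): project_id=4 -> matches Aurora
  - task 6 (Audit): project_id=5 -> matches Beta
  - task 7 (Document): project_id=2 -> matches Vega
  - task 8 (Review): project_id=5 -> matches Beta
All 8 rows appear; 1 has NULL project.

SQL:
SELECT a.name, b.name AS project
FROM tasks a
LEFT JOIN projects b ON a.project_id = b.id

Result:
name      | project
----------+--------
Test      | Nimbus 
Setup     | Epsilon
Migrate   | NULL   
Refactor  | Nimbus 
Implement | Aurora 
Audit     | Beta   
Document  | Vega   
Review    | Beta   


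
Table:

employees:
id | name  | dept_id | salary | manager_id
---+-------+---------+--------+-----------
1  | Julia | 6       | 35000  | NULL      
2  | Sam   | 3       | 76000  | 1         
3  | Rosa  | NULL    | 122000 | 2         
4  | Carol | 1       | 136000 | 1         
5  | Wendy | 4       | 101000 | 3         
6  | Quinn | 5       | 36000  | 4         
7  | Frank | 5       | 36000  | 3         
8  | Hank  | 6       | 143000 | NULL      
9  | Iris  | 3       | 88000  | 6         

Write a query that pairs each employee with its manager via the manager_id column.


This is a self-join: employees is joined to a second copy of itself, matching each row's manager_id to another row's id. Use LEFT JOIN so rows with manager_id=NULL are kept.
  - employee 1 (Julia): manager_id=NULL -> NULL
  - employee 2 (Sam): manager_id=1 -> Julia
  - employee 3 (Rosa): manager_id=2 -> Sam
  - employee 4 (Carol): manager_id=1 -> Julia
  - employee 5 (Wendy): manager_id=3 -> Rosa
  - employee 6 (Quinn): manager_id=4 -> Carol
  - employee 7 (Frank): manager_id=3 -> Rosa
  - employee 8 (Hank): manager_id=NULL -> NULL
  - employee 9 (Iris): manager_id=6 -> Quinn

SQL:
SELECT a.name AS item, b.name AS manager
FROM employees a
LEFT JOIN employees b ON a.manager_id = b.id

Result:
item  | manager
------+--------
Julia | NULL   
Sam   | Julia  
Rosa  | Sam    
Carol | Julia  
Wendy | Rosa   
Quinn | Carol  
Frank | Rosa   
Hank  | NULL   
Iris  | Quinn  


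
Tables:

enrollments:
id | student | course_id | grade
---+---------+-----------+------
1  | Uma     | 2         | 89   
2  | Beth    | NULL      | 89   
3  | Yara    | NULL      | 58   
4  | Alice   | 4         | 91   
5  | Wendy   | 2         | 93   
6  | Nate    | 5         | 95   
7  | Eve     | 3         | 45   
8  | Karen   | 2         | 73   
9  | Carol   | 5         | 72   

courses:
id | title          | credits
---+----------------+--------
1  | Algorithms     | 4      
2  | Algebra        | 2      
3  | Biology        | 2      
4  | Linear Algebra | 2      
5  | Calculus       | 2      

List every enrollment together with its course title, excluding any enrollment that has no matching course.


INNER JOIN keeps only enrollments rows whose course_id matches an id in courses. Walk through each enrollment:
  - enrollment 1 (Uma): course_id=2 -> matches Algebra
  - enrollment 2 (Beth): course_id=NULL, no match -> dropped
  - enrollment 3 (Yara): course_id=NULL, no match -> dropped
  - enrollment 4 (Alice): course_id=4 -> matches Linear Algebra
  - enrollment 5 (Wendy): course_id=2 -> matches Algebra
  - enrollment 6 (Nate): course_id=5 -> matches Calculus
  - enrollment 7 (Eve): course_id=3 -> matches Biology
  - enrollment 8 (Karen): course_id=2 -> matches Algebra
  - enrollment 9 (Carol): course_id=5 -> matches Calculus
So 2 of 9 rows are dropped.

SQL:
SELECT a.student, b.title AS course
FROM enrollments a
INNER JOIN courses b ON a.course_id = b.id

Result:
student | course        
--------+---------------
Uma     | Algebra       
Alice   | Linear Algebra
Wendy   | Algebra       
Nate    | Calculus      
Eve     | Biology       
Karen   | Algebra       
Carol   | Calculus      


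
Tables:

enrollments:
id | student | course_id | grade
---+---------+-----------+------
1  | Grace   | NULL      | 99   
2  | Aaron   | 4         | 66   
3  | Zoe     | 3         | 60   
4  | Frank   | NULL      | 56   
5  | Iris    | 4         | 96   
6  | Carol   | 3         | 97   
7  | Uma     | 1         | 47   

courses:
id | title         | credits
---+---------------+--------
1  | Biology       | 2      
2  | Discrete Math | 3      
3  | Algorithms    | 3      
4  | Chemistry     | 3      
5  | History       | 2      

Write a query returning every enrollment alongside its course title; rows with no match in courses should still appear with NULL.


LEFT JOIN keeps every row from enrollments (the left table); where course_id has no match in courses, the course columns become NULL. Walk through each enrollment:
  - enrollment 1 (Grace): course_id=NULL, no match -> kept with NULL
  - enrollment 2 (Aaron): course_id=4 -> matches Chemistry
  - enrollment 3 (Zoe): course_id=3 -> matches Algorithms
  - enrollment 4 (Frank): course_id=NULL, no match -> kept with NULL
  - enrollment 5 (Iris): course_id=4 -> matches Chemistry
  - enrollment 6 (Carol): course_id=3 -> matches Algorithms
  - enrollment 7 (Uma): course_id=1 -> matches Biology
All 7 rows appear; 2 have NULL course.

SQL:
SELECT a.student, b.title AS course
FROM enrollments a
LEFT JOIN courses b ON a.course_id = b.id

Result:
student | course    
--------+-----------
Grace   | NULL      
Aaron   | Chemistry 
Zoe     | Algorithms
Frank   | NULL      
Iris    | Chemistry 
Carol   | Algorithms
Uma     | Biology   


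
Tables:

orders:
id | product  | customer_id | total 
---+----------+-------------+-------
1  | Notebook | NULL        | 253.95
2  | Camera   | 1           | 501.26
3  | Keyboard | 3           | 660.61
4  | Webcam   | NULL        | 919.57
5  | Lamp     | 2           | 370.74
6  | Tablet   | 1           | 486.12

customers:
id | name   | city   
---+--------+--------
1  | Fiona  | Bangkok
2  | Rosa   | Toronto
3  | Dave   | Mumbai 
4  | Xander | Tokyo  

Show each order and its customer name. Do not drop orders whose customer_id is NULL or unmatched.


LEFT JOIN keeps every row from orders (the left table); where customer_id has no match in customers, the customer columns become NULL. Walk through each order:
  - order 1 (Notebook): customer_id=NULL, no match -> kept with NULL
  - order 2 (Camera): customer_id=1 -> matches Fiona
  - order 3 (Keyboard): customer_id=3 -> matches Dave
  - order 4 (Webcam): customer_id=NULL, no match -> kept with NULL
  - order 5 (Lamp): customer_id=2 -> matches Rosa
  - order 6 (Tablet): customer_id=1 -> matches Fiona
All 6 rows appear; 2 have NULL customer.

SQL:
SELECT a.product, b.name AS customer
FROM orders a
LEFT JOIN customers b ON a.customer_id = b.id

Result:
product  | customer
---------+---------
Notebook | NULL    
Camera   | Fiona   
Keyboard | Dave    
Webcam   | NULL    
Lamp     | Rosa    
Tablet   | Fiona   


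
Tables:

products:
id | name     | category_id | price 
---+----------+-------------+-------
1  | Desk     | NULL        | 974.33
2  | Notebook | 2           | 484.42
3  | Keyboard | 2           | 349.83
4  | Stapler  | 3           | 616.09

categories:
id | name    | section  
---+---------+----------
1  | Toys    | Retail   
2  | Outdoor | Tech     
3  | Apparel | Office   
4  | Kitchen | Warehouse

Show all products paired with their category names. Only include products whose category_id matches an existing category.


INNER JOIN keeps only products rows whose category_id matches an id in categories. Walk through each product:
  - product 1 (Desk): category_id=NULL, no match -> dropped
  - product 2 (Notebook): category_id=2 -> matches Outdoor
  - product 3 (Keyboard): category_id=2 -> matches Outdoor
  - product 4 (Stapler): category_id=3 -> matches Apparel
So 1 of 4 rows is dropped.

SQL:
SELECT a.name, b.name AS category
FROM products a
INNER JOIN categories b ON a.category_id = b.id

Result:
name     | category
---------+---------
Notebook | Outdoor 
Keyboard | Outdoor 
Stapler  | Apparel 


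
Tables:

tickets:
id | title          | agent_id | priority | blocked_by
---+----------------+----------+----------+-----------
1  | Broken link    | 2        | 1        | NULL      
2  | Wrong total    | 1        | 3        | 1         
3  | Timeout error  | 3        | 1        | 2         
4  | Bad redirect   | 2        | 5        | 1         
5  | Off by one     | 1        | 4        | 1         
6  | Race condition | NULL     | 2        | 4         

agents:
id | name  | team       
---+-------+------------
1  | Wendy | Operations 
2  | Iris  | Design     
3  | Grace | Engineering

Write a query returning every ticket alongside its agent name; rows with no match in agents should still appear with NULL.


LEFT JOIN keeps every row from tickets (the left table); where agent_id has no match in agents, the agent columns become NULL. Walk through each ticket:
  - ticket 1 (Broken link): agent_id=2 -> matches Iris
  - ticket 2 (Wrong total): agent_id=1 -> matches Wendy
  - ticket 3 (Timeout error): agent_id=3 -> matches Grace
  - ticket 4 (Bad redirect): agent_id=2 -> matches Iris
  - ticket 5 (Off by one): agent_id=1 -> matches Wendy
  - ticket 6 (Race condition): agent_id=NULL, no match -> kept with NULL
All 6 rows appear; 1 has NULL agent.

SQL:
SELECT a.title, b.name AS agent
FROM tickets a
LEFT JOIN agents b ON a.agent_id = b.id

Result:
title          | agent
---------------+------
Broken link    | Iris 
Wrong total    | Wendy
Timeout error  | Grace
Bad redirect   | Iris 
Off by one     | Wendy
Race condition | NULL 


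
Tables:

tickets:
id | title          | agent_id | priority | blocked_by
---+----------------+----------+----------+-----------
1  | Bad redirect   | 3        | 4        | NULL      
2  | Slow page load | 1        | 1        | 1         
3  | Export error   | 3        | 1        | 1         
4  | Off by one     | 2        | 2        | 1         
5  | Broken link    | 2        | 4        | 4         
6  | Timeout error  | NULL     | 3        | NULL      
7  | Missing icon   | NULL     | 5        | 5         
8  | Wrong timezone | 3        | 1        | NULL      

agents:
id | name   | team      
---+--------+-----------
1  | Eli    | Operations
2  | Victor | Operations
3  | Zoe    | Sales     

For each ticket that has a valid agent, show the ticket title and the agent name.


INNER JOIN keeps only tickets rows whose agent_id matches an id in agents. Walk through each ticket:
  - ticket 1 (Bad redirect): agent_id=3 -> matches Zoe
  - ticket 2 (Slow page load): agent_id=1 -> matches Eli
  - ticket 3 (Export error): agent_id=3 -> matches Zoe
  - ticket 4 (Off by one): agent_id=2 -> matches Victor
  - ticket 5 (Broken link): agent_id=2 -> matches Victor
  - ticket 6 (Timeout error): agent_id=NULL, no match -> dropped
  - ticket 7 (Missing icon): agent_id=NULL, no match -> dropped
  - ticket 8 (Wrong timezone): agent_id=3 -> matches Zoe
So 2 of 8 rows are dropped.

SQL:
SELECT a.title, b.name AS agent
FROM tickets a
INNER JOIN agents b ON a.agent_id = b.id

Result:
title          | agent 
---------------+-------
Bad redirect   | Zoe   
Slow page load | Eli   
Export error   | Zoe   
Off by one     | Victor
Broken link    | Victor
Wrong timezone | Zoe   


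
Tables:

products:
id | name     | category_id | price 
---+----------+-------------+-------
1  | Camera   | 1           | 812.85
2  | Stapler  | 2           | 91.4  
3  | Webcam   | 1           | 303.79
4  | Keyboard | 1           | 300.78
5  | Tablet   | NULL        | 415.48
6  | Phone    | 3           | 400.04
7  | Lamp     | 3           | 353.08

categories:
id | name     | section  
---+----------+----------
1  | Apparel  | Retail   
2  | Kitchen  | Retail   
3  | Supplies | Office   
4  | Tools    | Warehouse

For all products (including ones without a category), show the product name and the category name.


LEFT JOIN keeps every row from products (the left table); where category_id has no match in categories, the category columns become NULL. Walk through each product:
  - product 1 (Camera): category_id=1 -> matches Apparel
  - product 2 (Stapler): category_id=2 -> matches Kitchen
  - product 3 (Webcam): category_id=1 -> matches Apparel
  - product 4 (Keyboard): category_id=1 -> matches Apparel
  - product 5 (Tablet): category_id=NULL, no match -> kept with NULL
  - product 6 (Phone): category_id=3 -> matches Supplies
  - product 7 (Lamp): category_id=3 -> matches Supplies
All 7 rows appear; 1 has NULL category.

SQL:
SELECT a.name, b.name AS category
FROM products a
LEFT JOIN categories b ON a.category_id = b.id

Result:
name     | category
---------+---------
Camera   | Apparel 
Stapler  | Kitchen 
Webcam   | Apparel 
Keyboard | Apparel 
Tablet   | NULL    
Phone    | Supplies
Lamp     | Supplies


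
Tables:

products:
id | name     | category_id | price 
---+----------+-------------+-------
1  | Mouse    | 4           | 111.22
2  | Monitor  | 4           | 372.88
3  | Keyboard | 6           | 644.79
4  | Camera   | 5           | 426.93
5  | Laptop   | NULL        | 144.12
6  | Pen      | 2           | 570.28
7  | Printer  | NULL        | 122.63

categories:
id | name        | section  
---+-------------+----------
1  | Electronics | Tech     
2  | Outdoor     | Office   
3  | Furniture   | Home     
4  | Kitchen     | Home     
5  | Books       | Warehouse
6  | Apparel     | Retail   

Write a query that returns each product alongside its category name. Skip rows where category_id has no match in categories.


INNER JOIN keeps only products rows whose category_id matches an id in categories. Walk through each product:
  - product 1 (Mouse): category_id=4 -> matches Kitchen
  - product 2 (Monitor): category_id=4 -> matches Kitchen
  - product 3 (Keyboard): category_id=6 -> matches Apparel
  - product 4 (Camera): category_id=5 -> matches Books
  - product 5 (Laptop): category_id=NULL, no match -> dropped
  - product 6 (Pen): category_id=2 -> matches Outdoor
  - product 7 (Printer): category_id=NULL, no match -> dropped
So 2 of 7 rows are dropped.

SQL:
SELECT a.name, b.name AS category
FROM products a
INNER JOIN categories b ON a.category_id = b.id

Result:
name     | category
---------+---------
Mouse    | Kitchen 
Monitor  | Kitchen 
Keyboard | Apparel 
Camera   | Books   
Pen      | Outdoor 


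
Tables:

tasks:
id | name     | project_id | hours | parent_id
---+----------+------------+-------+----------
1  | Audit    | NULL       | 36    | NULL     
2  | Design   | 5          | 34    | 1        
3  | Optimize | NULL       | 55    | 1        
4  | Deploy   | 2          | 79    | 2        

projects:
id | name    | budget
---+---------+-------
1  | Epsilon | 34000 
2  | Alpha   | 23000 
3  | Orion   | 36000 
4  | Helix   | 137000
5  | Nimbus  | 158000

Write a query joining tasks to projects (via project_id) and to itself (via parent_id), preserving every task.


Two LEFT JOINs from the same base table tasks: one to projects via project_id, one to tasks itself via parent_id. Both are LEFT so every task is preserved.
Match against projects:
  - task 1 (Audit): project_id=NULL, no match -> kept with NULL
  - task 2 (Design): project_id=5 -> matches Nimbus
  - task 3 (Optimize): project_id=NULL, no match -> kept with NULL
  - task 4 (Deploy): project_id=2 -> matches Alpha
Match against tasks (self):
  - task 1 (Audit): parent_id=NULL -> NULL
  - task 2 (Design): parent_id=1 -> Audit
  - task 3 (Optimize): parent_id=1 -> Audit
  - task 4 (Deploy): parent_id=2 -> Design

SQL:
SELECT a.name, b.name AS project, c.name AS parent
FROM tasks a
LEFT JOIN projects b ON a.project_id = b.id
LEFT JOIN tasks c ON a.parent_id = c.id

Result:
name     | project | parent
---------+---------+-------
Audit    | NULL    | NULL  
Design   | Nimbus  | Audit 
Optimize | NULL    | Audit 
Deploy   | Alpha   | Design


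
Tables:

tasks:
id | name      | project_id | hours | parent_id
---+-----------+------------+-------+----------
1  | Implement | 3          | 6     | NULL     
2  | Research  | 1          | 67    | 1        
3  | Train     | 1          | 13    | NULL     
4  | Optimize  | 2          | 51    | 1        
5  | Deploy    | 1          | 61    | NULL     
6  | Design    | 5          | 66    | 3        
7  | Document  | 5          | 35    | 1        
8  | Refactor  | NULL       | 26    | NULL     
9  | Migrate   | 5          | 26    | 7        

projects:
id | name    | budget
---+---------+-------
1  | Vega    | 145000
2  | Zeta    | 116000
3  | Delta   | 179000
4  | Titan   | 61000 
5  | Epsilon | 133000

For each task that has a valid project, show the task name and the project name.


INNER JOIN keeps only tasks rows whose project_id matches an id in projects. Walk through each task:
  - task 1 (Implement): project_id=3 -> matches Delta
  - task 2 (Research): project_id=1 -> matches Vega
  - task 3 (Train): project_id=1 -> matches Vega
  - task 4 (Optimize): project_id=2 -> matches Zeta
  - task 5 (Deploy): project_id=1 -> matches Vega
  - task 6 (Design): project_id=5 -> matches Epsilon
  - task 7 (Document): project_id=5 -> matches Epsilon
  - task 8 (Refactor): project_id=NULL, no match -> dropped
  - task 9 (Migrate): project_id=5 -> matches Epsilon
So 1 of 9 rows is dropped.

SQL:
SELECT a.name, b.name AS project
FROM tasks a
INNER JOIN projects b ON a.project_id = b.id

Result:
name      | project
----------+--------
Implement | Delta  
Research  | Vega   
Train     | Vega   
Optimize  | Zeta   
Deploy    | Vega   
Design    | Epsilon
Document  | Epsilon
Migrate   | Epsilon


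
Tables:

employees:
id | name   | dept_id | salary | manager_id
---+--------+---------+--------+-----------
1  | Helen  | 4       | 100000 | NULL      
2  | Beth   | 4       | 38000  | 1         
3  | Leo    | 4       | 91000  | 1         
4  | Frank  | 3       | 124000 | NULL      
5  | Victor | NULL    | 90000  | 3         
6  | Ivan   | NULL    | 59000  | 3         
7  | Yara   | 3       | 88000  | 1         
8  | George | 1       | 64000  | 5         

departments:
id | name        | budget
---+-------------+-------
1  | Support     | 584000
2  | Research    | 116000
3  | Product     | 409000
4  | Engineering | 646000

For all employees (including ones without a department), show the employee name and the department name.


LEFT JOIN keeps every row from employees (the left table); where dept_id has no match in departments, the department columns become NULL. Walk through each employee:
  - employee 1 (Helen): dept_id=4 -> matches Engineering
  - employee 2 (Beth): dept_id=4 -> matches Engineering
  - employee 3 (Leo): dept_id=4 -> matches Engineering
  - employee 4 (Frank): dept_id=3 -> matches Product
  - employee 5 (Victor): dept_id=NULL, no match -> kept with NULL
  - employee 6 (Ivan): dept_id=NULL, no match -> kept with NULL
  - employee 7 (Yara): dept_id=3 -> matches Product
  - employee 8 (George): dept_id=1 -> matches Support
All 8 rows appear; 2 have NULL department.

SQL:
SELECT a.name, b.name AS department
FROM employees a
LEFT JOIN departments b ON a.dept_id = b.id

Result:
name   | department 
-------+------------
Helen  | Engineering
Beth   | Engineering
Leo    | Engineering
Frank  | Product    
Victor | NULL       
Ivan   | NULL       
Yara   | Product    
George | Support    


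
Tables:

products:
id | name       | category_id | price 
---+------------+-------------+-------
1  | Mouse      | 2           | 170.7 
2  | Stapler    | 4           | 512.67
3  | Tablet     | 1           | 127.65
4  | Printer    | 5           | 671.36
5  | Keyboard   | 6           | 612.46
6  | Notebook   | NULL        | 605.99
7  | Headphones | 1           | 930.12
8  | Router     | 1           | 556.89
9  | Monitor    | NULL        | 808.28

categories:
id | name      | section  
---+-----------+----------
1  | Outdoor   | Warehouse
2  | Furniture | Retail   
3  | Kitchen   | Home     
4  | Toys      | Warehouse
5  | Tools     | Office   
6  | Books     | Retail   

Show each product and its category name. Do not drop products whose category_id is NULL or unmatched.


LEFT JOIN keeps every row from products (the left table); where category_id has no match in categories, the category columns become NULL. Walk through each product:
  - product 1 (Mouse): category_id=2 -> matches Furniture
  - product 2 (Stapler): category_id=4 -> matches Toys
  - product 3 (Tablet): category_id=1 -> matches Outdoor
  - product 4 (Printer): category_id=5 -> matches Tools
  - product 5 (Keyboard): category_id=6 -> matches Books
  - product 6 (Notebook): category_id=NULL, no match -> kept with NULL
  - product 7 (Headphones): category_id=1 -> matches Outdoor
  - product 8 (Router): category_id=1 -> matches Outdoor
  - product 9 (Monitor): category_id=NULL, no match -> kept with NULL
All 9 rows appear; 2 have NULL category.

SQL:
SELECT a.name, b.name AS category
FROM products a
LEFT JOIN categories b ON a.category_id = b.id

Result:
name       | category 
-----------+----------
Mouse      | Furniture
Stapler    | Toys     
Tablet     | Outdoor  
Printer    | Tools    
Keyboard   | Books    
Notebook   | NULL     
Headphones | Outdoor  
Router     | Outdoor  
Monitor    | NULL     


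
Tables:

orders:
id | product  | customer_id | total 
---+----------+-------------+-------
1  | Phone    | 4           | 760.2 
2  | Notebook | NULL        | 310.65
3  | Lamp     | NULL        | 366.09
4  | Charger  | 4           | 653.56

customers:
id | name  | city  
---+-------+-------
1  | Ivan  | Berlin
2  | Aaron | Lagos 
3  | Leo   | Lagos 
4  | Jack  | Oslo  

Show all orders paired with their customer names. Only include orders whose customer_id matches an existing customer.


INNER JOIN keeps only orders rows whose customer_id matches an id in customers. Walk through each order:
  - order 1 (Phone): customer_id=4 -> matches Jack
  - order 2 (Notebook): customer_id=NULL, no match -> dropped
  - order 3 (Lamp): customer_id=NULL, no match -> dropped
  - order 4 (Charger): customer_id=4 -> matches Jack
So 2 of 4 rows are dropped.

SQL:
SELECT a.product, b.name AS customer
FROM orders a
INNER JOIN customers b ON a.customer_id = b.id

Result:
product | customer
--------+---------
Phone   | Jack    
Charger | Jack    


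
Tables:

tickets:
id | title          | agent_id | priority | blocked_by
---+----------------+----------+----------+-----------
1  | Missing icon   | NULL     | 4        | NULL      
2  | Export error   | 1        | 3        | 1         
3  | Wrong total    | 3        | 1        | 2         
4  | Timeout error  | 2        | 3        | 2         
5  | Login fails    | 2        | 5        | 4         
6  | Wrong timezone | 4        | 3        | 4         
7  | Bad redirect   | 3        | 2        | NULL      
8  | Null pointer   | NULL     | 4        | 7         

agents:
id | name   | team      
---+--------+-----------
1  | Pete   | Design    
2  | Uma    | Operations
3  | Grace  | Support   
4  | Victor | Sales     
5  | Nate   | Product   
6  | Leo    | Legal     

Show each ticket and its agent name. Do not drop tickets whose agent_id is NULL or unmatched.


LEFT JOIN keeps every row from tickets (the left table); where agent_id has no match in agents, the agent columns become NULL. Walk through each ticket:
  - ticket 1 (Missing icon): agent_id=NULL, no match -> kept with NULL
  - ticket 2 (Export error): agent_id=1 -> matches Pete
  - ticket 3 (Wrong total): agent_id=3 -> matches Grace
  - ticket 4 (Timeout error): agent_id=2 -> matches Uma
  - ticket 5 (Login fails): agent_id=2 -> matches Uma
  - ticket 6 (Wrong timezone): agent_id=4 -> matches Victor
  - ticket 7 (Bad redirect): agent_id=3 -> matches Grace
  - ticket 8 (Null pointer): agent_id=NULL, no match -> kept with NULL
All 8 rows appear; 2 have NULL agent.

SQL:
SELECT a.title, b.name AS agent
FROM tickets a
LEFT JOIN agents b ON a.agent_id = b.id

Result:
title          | agent 
---------------+-------
Missing icon   | NULL  
Export error   | Pete  
Wrong total    | Grace 
Timeout error  | Uma   
Login fails    | Uma   
Wrong timezone | Victor
Bad redirect   | Grace 
Null pointer   | NULL  


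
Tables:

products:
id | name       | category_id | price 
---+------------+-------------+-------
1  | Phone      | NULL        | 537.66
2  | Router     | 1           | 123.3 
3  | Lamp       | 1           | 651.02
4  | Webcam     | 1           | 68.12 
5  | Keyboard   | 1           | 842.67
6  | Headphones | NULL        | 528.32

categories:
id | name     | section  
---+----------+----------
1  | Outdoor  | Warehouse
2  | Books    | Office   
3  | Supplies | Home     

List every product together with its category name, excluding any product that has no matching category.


INNER JOIN keeps only products rows whose category_id matches an id in categories. Walk through each product:
  - product 1 (Phone): category_id=NULL, no match -> dropped
  - product 2 (Router): category_id=1 -> matches Outdoor
  - product 3 (Lamp): category_id=1 -> matches Outdoor
  - product 4 (Webcam): category_id=1 -> matches Outdoor
  - product 5 (Keyboard): category_id=1 -> matches Outdoor
  - product 6 (Headphones): category_id=NULL, no match -> dropped
So 2 of 6 rows are dropped.

SQL:
SELECT a.name, b.name AS category
FROM products a
INNER JOIN categories b ON a.category_id = b.id

Result:
name     | category
---------+---------
Router   | Outdoor 
Lamp     | Outdoor 
Webcam   | Outdoor 
Keyboard | Outdoor 
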